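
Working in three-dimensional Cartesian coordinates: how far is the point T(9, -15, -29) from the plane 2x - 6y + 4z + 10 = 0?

√14/14

n = (2, -6, 4); n·P − (-10) = 2; |n| = 2√14; distance = 2/(2√14) = √14/14.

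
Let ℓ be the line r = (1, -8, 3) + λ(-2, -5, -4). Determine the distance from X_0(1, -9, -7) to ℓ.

2√14

Direction vector d = (-2, -5, -4).
AP = (0, -1, -10), and AP × d = (-46, 20, -2).
|AP × d|² = 2520 and |d|² = 45, so the distance is √(2520/45) = √56 = 2√14.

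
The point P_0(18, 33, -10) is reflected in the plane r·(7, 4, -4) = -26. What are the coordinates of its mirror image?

n = (7, 4, -4), |n|² = 81, n·P_0 − (-26) = 324, so t = 324/81 = 4.
Foot F = P_0 − 4·n = (-10, 17, 6); the reflection is 2F − P_0 = (-38, 1, 22).

(-38, 1, 22)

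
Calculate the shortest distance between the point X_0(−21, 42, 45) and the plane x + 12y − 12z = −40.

1

d = |1·(-21) + 12·42 + (-12)·45 − (-40)| / √(1 + 144 + 144) = |-17| / 17 = 1.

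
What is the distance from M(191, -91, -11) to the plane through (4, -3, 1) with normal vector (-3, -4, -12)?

5

The plane has equation n·(r − (4, -3, 1)) = 0, i.e. n·r = -12.
Then n·(191, -91, -11) - (-12) = -65.
|n| = √(9 + 16 + 144) = 13, so the distance is |-65|/13 = 5.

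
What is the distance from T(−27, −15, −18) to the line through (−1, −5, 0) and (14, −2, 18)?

A direction vector is d = (15, 3, 18).
AP = (−26, −10, −18); AP·d = -744, |AP|² = 1100, |d|² = 558.
distance² = |AP|² − (AP·d)²/|d|² = 1100 − 553536/558 = 108, so the distance is 6√3.

6√3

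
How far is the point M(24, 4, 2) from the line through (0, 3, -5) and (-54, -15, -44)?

√97

A direction vector is d = (-54, -18, -39).
AP = (24, 1, 7); AP·d = -1587, |AP|² = 626, |d|² = 4761.
distance² = |AP|² − (AP·d)²/|d|² = 626 − 2518569/4761 = 97, so the distance is √97.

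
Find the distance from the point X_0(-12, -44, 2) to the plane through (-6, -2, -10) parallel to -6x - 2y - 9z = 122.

Parallel planes share the normal n = (-6, -2, -9); since (-6, -2, -10) lies on the plane, its equation is -6x - 2y - 9z = 130.
d = |(-6)·(-12) + (-2)·(-44) + (-9)·2 − 130| / √(36 + 4 + 81) = |12| / 11 = 12/11.

12/11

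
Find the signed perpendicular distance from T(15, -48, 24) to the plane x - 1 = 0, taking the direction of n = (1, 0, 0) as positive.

n·T − 1 = 14.
|n| = 1, so the signed distance is 14/1 = 14.

14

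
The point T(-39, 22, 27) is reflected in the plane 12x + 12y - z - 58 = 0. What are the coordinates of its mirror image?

n = (12, 12, -1), |n|² = 289, n·T − 58 = -289, so t = -289/289 = -1.
Foot F = T − (-1)·n = (-27, 34, 26); the reflection is 2F − T = (-15, 46, 25).

(-15, 46, 25)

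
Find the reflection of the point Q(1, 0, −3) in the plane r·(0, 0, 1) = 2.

(1, 0, 7)

n = (0, 0, 1), |n|² = 1, n·Q − 2 = -5, so t = -5/1 = -5.
Foot F = Q − (-5)·n = (1, 0, 2); the reflection is 2F − Q = (1, 0, 7).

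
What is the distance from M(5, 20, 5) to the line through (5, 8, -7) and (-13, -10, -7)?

6√6

A direction vector is d = (-18, -18, 0).
AP = (0, 12, 12); AP·d = -216, |AP|² = 288, |d|² = 648.
distance² = |AP|² − (AP·d)²/|d|² = 288 − 46656/648 = 216, so the distance is 6√6.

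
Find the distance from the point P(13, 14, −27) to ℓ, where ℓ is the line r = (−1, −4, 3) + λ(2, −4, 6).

Direction vector d = (2, −4, 6).
AP = (14, 18, −30), and AP × d = (−12, −144, −92).
|AP × d|² = 29344 and |d|² = 56, so the distance is √(29344/56) = √524 = 2√131.

2√131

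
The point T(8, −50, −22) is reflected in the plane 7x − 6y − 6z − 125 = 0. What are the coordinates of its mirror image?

(-34, -14, 14)

With n = (7, −6, −6), the signed offset is (n·T − 125)/|n|² = 363/121 = 3.
T' = T − 2t·n = (8, −50, −22) − 6·(7, −6, −6) = (−34, −14, 14).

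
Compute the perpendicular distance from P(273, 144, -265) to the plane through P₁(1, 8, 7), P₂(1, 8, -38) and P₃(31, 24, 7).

P₁P₂ = (0, 0, -45) and P₁P₃ = (30, 16, 0), so a normal is n = P₁P₂ × P₁P₃ = (720, -1350, 0).
d = |720·273 + (-1350)·144 − (-10080)| / √(518400 + 1822500 + 0) = |12240| / 1530 = 8.

8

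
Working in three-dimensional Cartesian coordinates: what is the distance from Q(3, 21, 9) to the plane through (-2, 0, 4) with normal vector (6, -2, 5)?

13/√65

The plane has equation n·(r − (-2, 0, 4)) = 0, i.e. n·r = 8.
d = |6·3 + (-2)·21 + 5·9 − 8| / √(36 + 4 + 25) = |13| / √65 = √65/5.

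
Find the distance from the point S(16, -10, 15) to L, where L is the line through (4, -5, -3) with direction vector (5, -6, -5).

√493

Direction vector d = (5, -6, -5).
AP = (12, -5, 18), and AP × d = (133, 150, -47).
|AP × d|² = 42398 and |d|² = 86, so the distance is √(42398/86) = √493.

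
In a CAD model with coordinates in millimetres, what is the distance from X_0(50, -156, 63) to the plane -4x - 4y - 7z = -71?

Normal vector n = (-4, -4, -7), and n·(50, -156, 63) - (-71) = 54.
|n| = √(16 + 16 + 49) = 9, so the distance is |54|/9 = 6.

6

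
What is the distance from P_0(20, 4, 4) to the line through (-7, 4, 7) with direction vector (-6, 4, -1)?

3√29

Direction vector d = (-6, 4, -1).
AP = (27, 0, -3); AP·d = -159, |AP|² = 738, |d|² = 53.
distance² = |AP|² − (AP·d)²/|d|² = 738 − 25281/53 = 261, so the distance is 3√29.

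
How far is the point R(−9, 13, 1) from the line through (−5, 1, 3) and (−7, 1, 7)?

A direction vector is d = (−2, 0, 4).
AP = (−4, 12, −2), and AP × d = (48, 20, 24).
|AP × d|² = 3280 and |d|² = 20, so the distance is √(3280/20) = √164 = 2√41.

2√41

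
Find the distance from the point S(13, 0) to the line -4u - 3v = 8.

12

d = |(-4)·13 + (-3)·0 − 8| / √(16 + 9) = |-60|/5 = 12.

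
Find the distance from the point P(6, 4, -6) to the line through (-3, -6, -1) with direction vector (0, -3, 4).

√106

Direction vector d = (0, -3, 4).
AP = (9, 10, -5), and AP × d = (25, -36, -27).
|AP × d|² = 2650 and |d|² = 25, so the distance is √(2650/25) = √106.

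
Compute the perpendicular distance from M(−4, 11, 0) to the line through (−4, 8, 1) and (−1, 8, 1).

√10

A direction vector is d = (3, 0, 0).
AP = (0, 3, −1); AP·d = 0, |AP|² = 10, |d|² = 9.
distance² = |AP|² − (AP·d)²/|d|² = 10 − 0/9 = 10, so the distance is √10.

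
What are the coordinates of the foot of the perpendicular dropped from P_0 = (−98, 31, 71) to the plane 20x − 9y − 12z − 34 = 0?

The perpendicular from P_0 has direction n = (20, −9, −12): r = (−98, 31, 71) + t(20, −9, −12).
Substitute into the plane: n·(P_0 + tn) = 34 gives -3091 + 625t = 34, so t = 5.
Foot = (−98, 31, 71) + 5·(20, −9, −12) = (2, −14, 11).

(2, -14, 11)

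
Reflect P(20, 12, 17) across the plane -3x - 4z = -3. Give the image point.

(-10, 12, -23)

With n = (-3, 0, -4), the signed offset is (n·P − (-3))/|n|² = -125/25 = -5.
P' = P − 2t·n = (20, 12, 17) − (-10)·(-3, 0, -4) = (-10, 12, -23).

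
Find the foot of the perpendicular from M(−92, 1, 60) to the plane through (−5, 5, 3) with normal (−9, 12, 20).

(-65, -35, 0)

The perpendicular from M has direction n = (−9, 12, 20): r = (−92, 1, 60) + t(−9, 12, 20).
Substitute into the plane: n·(M + tn) = 165 gives 2040 + 625t = 165, so t = -3.
Foot = (−92, 1, 60) + (-3)·(−9, 12, 20) = (−65, −35, 0).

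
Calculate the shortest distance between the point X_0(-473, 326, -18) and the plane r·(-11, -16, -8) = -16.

Normal vector n = (-11, -16, -8), and n·(-473, 326, -18) - (-16) = 147.
|n| = √(121 + 256 + 64) = 21, so the distance is |147|/21 = 7.

7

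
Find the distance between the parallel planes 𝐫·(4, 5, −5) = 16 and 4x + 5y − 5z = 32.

Both planes have normal n = (4, 5, −5), |n| = √66. Any point on the first plane is at distance |32 − 16|/|n| = 16/√66 = 8√66/33 from the second.

8√66/33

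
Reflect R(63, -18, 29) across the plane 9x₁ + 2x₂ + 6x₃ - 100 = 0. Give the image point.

n = (9, 2, 6), |n|² = 121, n·R − 100 = 605, so t = 605/121 = 5.
Foot F = R − 5·n = (18, -28, -1); the reflection is 2F − R = (-27, -38, -31).

(-27, -38, -31)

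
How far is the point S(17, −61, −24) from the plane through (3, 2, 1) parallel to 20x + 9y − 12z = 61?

13/25

Parallel planes share the normal n = (20, 9, −12); since (3, 2, 1) lies on the plane, its equation is 20x + 9y − 12z = 66.
n = (20, 9, −12); n·P − 66 = 13; |n| = 25; distance = 13/25.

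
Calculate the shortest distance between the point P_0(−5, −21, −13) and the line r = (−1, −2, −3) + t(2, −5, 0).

Direction vector d = (2, −5, 0).
AP = (−4, −19, −10); AP·d = 87, |AP|² = 477, |d|² = 29.
distance² = |AP|² − (AP·d)²/|d|² = 477 − 7569/29 = 216, so the distance is 6√6.

6√6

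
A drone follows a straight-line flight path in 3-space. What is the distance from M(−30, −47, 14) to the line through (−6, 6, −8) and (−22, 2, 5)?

A direction vector is d = (−16, −4, 13).
AP = (−24, −53, 22); AP·d = 882, |AP|² = 3869, |d|² = 441.
distance² = |AP|² − (AP·d)²/|d|² = 3869 − 777924/441 = 2105, so the distance is √2105.

√2105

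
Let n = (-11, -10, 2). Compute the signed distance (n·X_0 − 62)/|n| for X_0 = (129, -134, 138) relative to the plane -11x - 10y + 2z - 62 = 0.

n·X_0 − 62 = 135.
|n| = 15, so the signed distance is 135/15 = 9.

9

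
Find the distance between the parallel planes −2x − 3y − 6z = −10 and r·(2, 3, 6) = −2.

Divide the second equation by -1 to match normals: −2x − 3y − 6z = 2.
With common normal n = (−2, −3, −6) (|n| = 7), the distance is |(-10) − 2|/|n| = 12/7.

12/7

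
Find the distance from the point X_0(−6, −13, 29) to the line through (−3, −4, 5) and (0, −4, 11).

3√29

A direction vector is d = (3, 0, 6).
AP = (−3, −9, 24), and AP × d = (−54, 90, 27).
|AP × d|² = 11745 and |d|² = 45, so the distance is √(11745/45) = √261 = 3√29.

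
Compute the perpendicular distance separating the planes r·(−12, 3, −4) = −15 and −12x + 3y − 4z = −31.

With common normal n = (−12, 3, −4) (|n| = 13), the distance is |(-15) − (-31)|/|n| = 16/13.

16/13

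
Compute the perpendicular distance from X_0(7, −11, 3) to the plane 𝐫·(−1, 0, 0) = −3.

4

Normal vector n = (−1, 0, 0), and n·(7, −11, 3) − (−3) = −4.
|n| = √(1 + 0 + 0) = 1, so the distance is |-4|/1 = 4.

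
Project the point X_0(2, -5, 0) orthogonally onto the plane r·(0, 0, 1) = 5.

(2, -5, 5)

The perpendicular from X_0 has direction n = (0, 0, 1): r = (2, -5, 0) + t(0, 0, 1).
Substitute into the plane: n·(X_0 + tn) = 5 gives 0 + 1t = 5, so t = 5.
Foot = (2, -5, 0) + 5·(0, 0, 1) = (2, -5, 5).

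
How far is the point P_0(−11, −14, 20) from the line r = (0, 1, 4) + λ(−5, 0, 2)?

√341

Direction vector d = (−5, 0, 2).
AP = (−11, −15, 16); AP·d = 87, |AP|² = 602, |d|² = 29.
distance² = |AP|² − (AP·d)²/|d|² = 602 − 7569/29 = 341, so the distance is √341.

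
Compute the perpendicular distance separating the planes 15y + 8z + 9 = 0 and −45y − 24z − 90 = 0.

Divide the second equation by -3 to match normals: 15y + 8z = -30.
With common normal n = (0, 15, 8) (|n| = 17), the distance is |(-9) − (-30)|/|n| = 21/17.

21/17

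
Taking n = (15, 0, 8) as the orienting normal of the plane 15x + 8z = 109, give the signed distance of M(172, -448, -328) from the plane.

-9

n·M − 109 = -153.
|n| = 17, so the signed distance is -153/17 = -9.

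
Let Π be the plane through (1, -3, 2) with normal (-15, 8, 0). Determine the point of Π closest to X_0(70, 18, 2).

(25, 42, 2)

The perpendicular from X_0 has direction n = (-15, 8, 0): r = (70, 18, 2) + μ(-15, 8, 0).
Substitute into the plane: n·(X_0 + μn) = -39 gives -906 + 289μ = -39, so μ = 3.
Foot = (70, 18, 2) + 3·(-15, 8, 0) = (25, 42, 2).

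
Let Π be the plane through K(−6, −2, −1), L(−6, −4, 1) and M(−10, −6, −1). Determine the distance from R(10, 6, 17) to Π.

KL = (0, −2, 2) and KM = (−4, −4, 0), so a normal is n = KL × KM = (8, −8, −8).
n = (8, −8, −8); n·P − (-24) = -80; |n| = 8√3; distance = 80/(8√3) = 10√3/3.

10/√3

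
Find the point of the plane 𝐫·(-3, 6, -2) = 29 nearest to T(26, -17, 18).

n = (-3, 6, -2), |n|² = 49, and n·T − 29 = -245.
t = -245/49 = -5, so the foot is T − t·n = (26, -17, 18) − (-5)·(-3, 6, -2) = (11, 13, 8).

(11, 13, 8)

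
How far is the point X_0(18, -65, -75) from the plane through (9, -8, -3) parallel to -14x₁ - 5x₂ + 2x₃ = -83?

Parallel planes share the normal n = (-14, -5, 2); since (9, -8, -3) lies on the plane, its equation is -14x₁ - 5x₂ + 2x₃ = -92.
Then n·(18, -65, -75) - (-92) = 15.
|n| = √(196 + 25 + 4) = 15, so the distance is |15|/15 = 1.

1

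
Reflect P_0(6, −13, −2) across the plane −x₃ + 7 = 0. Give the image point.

(6, -13, 16)

n = (0, 0, −1), |n|² = 1, n·P_0 − (-7) = 9, so t = 9/1 = 9.
Foot F = P_0 − 9·n = (6, −13, 7); the reflection is 2F − P_0 = (6, −13, 16).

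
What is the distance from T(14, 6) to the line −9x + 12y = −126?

24/5

The normal to the line is n = (−9, 12) with |n| = 15.
|n·T − (-126)| = |-54 − (-126)| = 72, so the distance is 72/15 = 24/5.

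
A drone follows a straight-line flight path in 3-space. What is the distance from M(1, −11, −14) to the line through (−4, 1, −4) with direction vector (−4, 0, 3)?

13

Direction vector d = (−4, 0, 3).
AP = (5, −12, −10), and AP × d = (−36, 25, −48).
|AP × d|² = 4225 and |d|² = 25, so the distance is √(4225/25) = √169 = 13.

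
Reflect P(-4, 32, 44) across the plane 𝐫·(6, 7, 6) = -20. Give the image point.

n = (6, 7, 6), |n|² = 121, n·P − (-20) = 484, so t = 484/121 = 4.
Foot F = P − 4·n = (-28, 4, 20); the reflection is 2F − P = (-52, -24, -4).

(-52, -24, -4)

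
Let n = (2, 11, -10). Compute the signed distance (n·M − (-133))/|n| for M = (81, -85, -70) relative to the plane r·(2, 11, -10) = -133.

4

n·M − (-133) = 60.
|n| = 15, so the signed distance is 60/15 = 4.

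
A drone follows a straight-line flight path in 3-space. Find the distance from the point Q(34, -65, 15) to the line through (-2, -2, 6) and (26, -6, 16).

A direction vector is d = (28, -4, 10).
AP = (36, -63, 9); AP·d = 1350, |AP|² = 5346, |d|² = 900.
distance² = |AP|² − (AP·d)²/|d|² = 5346 − 1822500/900 = 3321, so the distance is 9√41.

9√41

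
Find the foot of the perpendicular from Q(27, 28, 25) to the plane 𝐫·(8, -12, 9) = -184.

The perpendicular from Q has direction n = (8, -12, 9): r = (27, 28, 25) + t(8, -12, 9).
Substitute into the plane: n·(Q + tn) = -184 gives 105 + 289t = -184, so t = -1.
Foot = (27, 28, 25) + (-1)·(8, -12, 9) = (19, 40, 16).

(19, 40, 16)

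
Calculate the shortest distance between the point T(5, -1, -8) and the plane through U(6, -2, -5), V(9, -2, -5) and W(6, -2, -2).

1

UV = (3, 0, 0) and UW = (0, 0, 3), so a normal is n = UV × UW = (0, -9, 0).
d = |(-9)·(-1) − 18| / √(0 + 81 + 0) = |-9| / 9 = 1.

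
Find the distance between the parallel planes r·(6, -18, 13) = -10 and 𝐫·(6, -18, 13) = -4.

With common normal n = (6, -18, 13) (|n| = 23), the distance is |(-10) − (-4)|/|n| = 6/23.

6/23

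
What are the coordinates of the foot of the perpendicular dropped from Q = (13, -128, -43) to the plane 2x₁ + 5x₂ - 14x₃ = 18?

(199/15, -382/3, -673/15)

n = (2, 5, -14), |n|² = 225, and n·Q − 18 = -30.
t = -30/225 = -2/15, so the foot is Q − t·n = (13, -128, -43) − (-2/15)·(2, 5, -14) = (199/15, -382/3, -673/15).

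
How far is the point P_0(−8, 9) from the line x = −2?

6

The normal to the line is n = (1, 0) with |n| = 1.
|n·P_0 − (-2)| = |-8 − (-2)| = 6, so the distance is 6/1 = 6.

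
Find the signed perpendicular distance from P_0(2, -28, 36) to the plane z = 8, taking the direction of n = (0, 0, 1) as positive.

28

n·P_0 − 8 = 28.
|n| = 1, so the signed distance is 28/1 = 28.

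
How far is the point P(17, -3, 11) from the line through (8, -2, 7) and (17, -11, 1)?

2√19

A direction vector is d = (9, -9, -6).
AP = (9, -1, 4), and AP × d = (42, 90, -72).
|AP × d|² = 15048 and |d|² = 198, so the distance is √(15048/198) = √76 = 2√19.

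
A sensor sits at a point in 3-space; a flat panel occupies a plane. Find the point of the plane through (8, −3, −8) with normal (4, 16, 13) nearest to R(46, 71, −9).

n = (4, 16, 13), |n|² = 441, and n·R − (-120) = 1323.
t = 1323/441 = 3, so the foot is R − t·n = (46, 71, −9) − 3·(4, 16, 13) = (34, 23, −48).

(34, 23, -48)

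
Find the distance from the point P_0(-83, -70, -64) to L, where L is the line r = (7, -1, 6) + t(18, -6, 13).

3√1033

Direction vector d = (18, -6, 13).
AP = (-90, -69, -70), and AP × d = (-1317, -90, 1782).
|AP × d|² = 4918113 and |d|² = 529, so the distance is √(4918113/529) = √9297 = 3√1033.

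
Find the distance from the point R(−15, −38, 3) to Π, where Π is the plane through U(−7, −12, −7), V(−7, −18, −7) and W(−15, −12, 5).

4√13/13

UV = (0, −6, 0) and UW = (−8, 0, 12), so a normal is n = UV × UW = (−72, 0, −48).
n = (−72, 0, −48); n·P − 840 = 96; |n| = 24√13; distance = 96/(24√13) = 4/√13.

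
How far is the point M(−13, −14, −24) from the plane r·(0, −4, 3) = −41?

5

n = (0, −4, 3); n·P − (-41) = 25; |n| = 5; distance = 25/5 = 5.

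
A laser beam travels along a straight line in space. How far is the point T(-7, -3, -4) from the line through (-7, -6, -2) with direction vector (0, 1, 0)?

2

Direction vector d = (0, 1, 0).
AP = (0, 3, -2); AP·d = 3, |AP|² = 13, |d|² = 1.
distance² = |AP|² − (AP·d)²/|d|² = 13 − 9/1 = 4, so the distance is 2.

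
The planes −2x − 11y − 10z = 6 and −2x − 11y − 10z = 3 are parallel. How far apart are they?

Both planes have normal n = (−2, −11, −10), |n| = 15. Any point on the first plane is at distance |3 − 6|/|n| = 3/15 = 1/5 from the second.

1/5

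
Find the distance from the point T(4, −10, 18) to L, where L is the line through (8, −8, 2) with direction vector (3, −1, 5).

Direction vector d = (3, −1, 5).
AP = (−4, −2, 16); AP·d = 70, |AP|² = 276, |d|² = 35.
distance² = |AP|² − (AP·d)²/|d|² = 276 − 4900/35 = 136, so the distance is 2√34.

2√34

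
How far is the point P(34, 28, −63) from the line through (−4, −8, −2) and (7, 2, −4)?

A direction vector is d = (11, 10, −2).
AP = (38, 36, −61); AP·d = 900, |AP|² = 6461, |d|² = 225.
distance² = |AP|² − (AP·d)²/|d|² = 6461 − 810000/225 = 2861, so the distance is √2861.

√2861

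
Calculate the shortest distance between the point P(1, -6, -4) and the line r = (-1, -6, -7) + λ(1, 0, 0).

Direction vector d = (1, 0, 0).
AP = (2, 0, 3); AP·d = 2, |AP|² = 13, |d|² = 1.
distance² = |AP|² − (AP·d)²/|d|² = 13 − 4/1 = 9, so the distance is 3.

3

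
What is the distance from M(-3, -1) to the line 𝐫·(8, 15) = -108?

69/17

The normal to the line is n = (8, 15) with |n| = 17.
|n·M − (-108)| = |-39 − (-108)| = 69, so the distance is 69/17.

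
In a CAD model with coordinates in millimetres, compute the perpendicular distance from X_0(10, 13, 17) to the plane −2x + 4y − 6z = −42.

d = |(-2)·10 + 4·13 + (-6)·17 − (-42)| / √(4 + 16 + 36) = |-28| / (2√14) = √14.

√14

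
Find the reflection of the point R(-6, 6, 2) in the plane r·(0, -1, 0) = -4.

n = (0, -1, 0), |n|² = 1, n·R − (-4) = -2, so t = -2/1 = -2.
Foot F = R − (-2)·n = (-6, 4, 2); the reflection is 2F − R = (-6, 2, 2).

(-6, 2, 2)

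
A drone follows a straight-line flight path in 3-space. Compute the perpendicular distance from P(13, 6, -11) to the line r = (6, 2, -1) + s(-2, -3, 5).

√13

Direction vector d = (-2, -3, 5).
AP = (7, 4, -10), and AP × d = (-10, -15, -13).
|AP × d|² = 494 and |d|² = 38, so the distance is √(494/38) = √13.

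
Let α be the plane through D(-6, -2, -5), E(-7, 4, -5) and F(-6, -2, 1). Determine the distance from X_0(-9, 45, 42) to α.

DE = (-1, 6, 0) and DF = (0, 0, 6), so a normal is n = DE × DF = (36, 6, 0).
Then n·(-9, 45, 42) - (-228) = 174.
|n| = √(1296 + 36 + 0) = 6√37, so the distance is |174|/(6√37) = 29√37/37.

29√37/37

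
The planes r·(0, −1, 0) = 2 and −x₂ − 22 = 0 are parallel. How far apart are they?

20

With common normal n = (0, −1, 0) (|n| = 1), the distance is |2 − 22|/|n| = 20/1 = 20.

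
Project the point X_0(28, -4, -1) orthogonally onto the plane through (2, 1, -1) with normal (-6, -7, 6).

n = (-6, -7, 6), |n|² = 121, and n·X_0 − (-25) = -121.
t = -121/121 = -1, so the foot is X_0 − t·n = (28, -4, -1) − (-1)·(-6, -7, 6) = (22, -11, 5).

(22, -11, 5)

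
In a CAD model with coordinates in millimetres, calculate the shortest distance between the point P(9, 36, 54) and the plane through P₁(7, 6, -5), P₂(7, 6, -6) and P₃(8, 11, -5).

P₁P₂ = (0, 0, -1) and P₁P₃ = (1, 5, 0), so a normal is n = P₁P₂ × P₁P₃ = (5, -1, 0).
Then n·(9, 36, 54) - 29 = -20.
|n| = √(25 + 1 + 0) = √26, so the distance is |-20|/√26 = 20/√26.

10√26/13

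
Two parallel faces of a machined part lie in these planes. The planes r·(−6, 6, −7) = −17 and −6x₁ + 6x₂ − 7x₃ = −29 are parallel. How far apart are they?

12/11

With common normal n = (−6, 6, −7) (|n| = 11), the distance is |(-17) − (-29)|/|n| = 12/11.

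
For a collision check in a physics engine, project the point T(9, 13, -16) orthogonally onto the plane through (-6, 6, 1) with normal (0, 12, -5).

The perpendicular from T has direction n = (0, 12, -5): r = (9, 13, -16) + λ(0, 12, -5).
Substitute into the plane: n·(T + λn) = 67 gives 236 + 169λ = 67, so λ = -1.
Foot = (9, 13, -16) + (-1)·(0, 12, -5) = (9, 1, -11).

(9, 1, -11)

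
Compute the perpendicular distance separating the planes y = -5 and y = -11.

6

With common normal n = (0, 1, 0) (|n| = 1), the distance is |(-5) − (-11)|/|n| = 6/1 = 6.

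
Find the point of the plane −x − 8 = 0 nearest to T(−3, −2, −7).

n = (−1, 0, 0), |n|² = 1, and n·T − 8 = -5.
t = -5/1 = -5, so the foot is T − t·n = (−3, −2, −7) − (-5)·(−1, 0, 0) = (−8, −2, −7).

(-8, -2, -7)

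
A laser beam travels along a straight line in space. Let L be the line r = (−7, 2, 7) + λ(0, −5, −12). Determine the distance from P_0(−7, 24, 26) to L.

Direction vector d = (0, −5, −12).
AP = (0, 22, 19), and AP × d = (−169, 0, 0).
|AP × d|² = 28561 and |d|² = 169, so the distance is √(28561/169) = √169 = 13.

13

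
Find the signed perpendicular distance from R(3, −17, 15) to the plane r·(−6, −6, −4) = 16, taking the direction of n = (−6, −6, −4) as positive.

n·R − 16 = 8.
|n| = 2√22, so the signed distance is 2√22/11.

2√22/11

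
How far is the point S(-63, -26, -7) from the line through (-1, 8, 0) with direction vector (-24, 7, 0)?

√2549

Direction vector d = (-24, 7, 0).
AP = (-62, -34, -7); AP·d = 1250, |AP|² = 5049, |d|² = 625.
distance² = |AP|² − (AP·d)²/|d|² = 5049 − 1562500/625 = 2549, so the distance is √2549.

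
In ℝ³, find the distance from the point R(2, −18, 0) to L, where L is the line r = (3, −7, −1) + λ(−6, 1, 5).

√123

Direction vector d = (−6, 1, 5).
AP = (−1, −11, 1), and AP × d = (−56, −1, −67).
|AP × d|² = 7626 and |d|² = 62, so the distance is √(7626/62) = √123.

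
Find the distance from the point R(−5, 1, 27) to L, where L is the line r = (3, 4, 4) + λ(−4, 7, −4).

√521

Direction vector d = (−4, 7, −4).
AP = (−8, −3, 23), and AP × d = (−149, −124, −68).
|AP × d|² = 42201 and |d|² = 81, so the distance is √(42201/81) = √521.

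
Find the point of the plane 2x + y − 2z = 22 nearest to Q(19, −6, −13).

n = (2, 1, −2), |n|² = 9, and n·Q − 22 = 36.
t = 36/9 = 4, so the foot is Q − t·n = (19, −6, −13) − 4·(2, 1, −2) = (11, −10, −5).

(11, -10, -5)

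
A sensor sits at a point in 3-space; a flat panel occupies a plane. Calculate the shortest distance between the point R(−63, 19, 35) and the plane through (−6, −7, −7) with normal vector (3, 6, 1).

The plane has equation n·(r − (−6, −7, −7)) = 0, i.e. n·r = -67.
n = (3, 6, 1); n·P − (-67) = 27; |n| = √46; distance = 27/√46 = 27√46/46.

27/√46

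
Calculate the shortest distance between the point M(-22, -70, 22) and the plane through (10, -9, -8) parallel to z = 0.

30

Parallel planes share the normal n = (0, 0, 1); since (10, -9, -8) lies on the plane, its equation is z = -8.
d = |1·22 − (-8)| / √(0 + 0 + 1) = |30| / 1 = 30.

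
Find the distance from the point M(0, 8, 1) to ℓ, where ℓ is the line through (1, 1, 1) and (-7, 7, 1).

A direction vector is d = (-8, 6, 0).
AP = (-1, 7, 0); AP·d = 50, |AP|² = 50, |d|² = 100.
distance² = |AP|² − (AP·d)²/|d|² = 50 − 2500/100 = 25, so the distance is 5.

5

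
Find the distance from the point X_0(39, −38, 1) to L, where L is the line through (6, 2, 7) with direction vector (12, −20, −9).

Direction vector d = (12, −20, −9).
AP = (33, −40, −6); AP·d = 1250, |AP|² = 2725, |d|² = 625.
distance² = |AP|² − (AP·d)²/|d|² = 2725 − 1562500/625 = 225, so the distance is 15.

15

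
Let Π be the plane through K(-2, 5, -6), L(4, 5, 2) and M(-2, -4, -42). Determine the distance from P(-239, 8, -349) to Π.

9

KL = (6, 0, 8) and KM = (0, -9, -36), so a normal is n = KL × KM = (72, 216, -54).
Then n·(-239, 8, -349) - 1260 = 2106.
|n| = √(5184 + 46656 + 2916) = 234, so the distance is |2106|/234 = 9.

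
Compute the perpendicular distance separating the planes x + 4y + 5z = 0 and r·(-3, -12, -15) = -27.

3√42/14

Divide the second equation by -3 to match normals: x + 4y + 5z = 9.
With common normal n = (1, 4, 5) (|n| = √42), the distance is |0 − 9|/|n| = 9/√42.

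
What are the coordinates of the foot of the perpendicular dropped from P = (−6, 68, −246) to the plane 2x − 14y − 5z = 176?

The perpendicular from P has direction n = (2, −14, −5): r = (−6, 68, −246) + t(2, −14, −5).
Substitute into the plane: n·(P + tn) = 176 gives 266 + 225t = 176, so t = -2/5.
Foot = (−6, 68, −246) + (-2/5)·(2, −14, −5) = (−34/5, 368/5, −244).

(-34/5, 368/5, -244)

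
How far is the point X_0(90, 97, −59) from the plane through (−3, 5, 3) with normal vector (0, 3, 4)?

28/5

The plane has equation n·(r − (−3, 5, 3)) = 0, i.e. n·r = 27.
Then n·(90, 97, −59) − 27 = 28.
|n| = √(0 + 9 + 16) = 5, so the distance is |28|/5 = 28/5.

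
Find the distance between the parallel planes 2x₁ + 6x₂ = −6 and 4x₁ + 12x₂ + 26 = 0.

7√10/20

Divide the second equation by 2 to match normals: 2x₁ + 6x₂ = -13.
Both planes have normal n = (2, 6, 0), |n| = 2√10. Any point on the first plane is at distance |(-13) − (-6)|/|n| = 7/(2√10) from the second.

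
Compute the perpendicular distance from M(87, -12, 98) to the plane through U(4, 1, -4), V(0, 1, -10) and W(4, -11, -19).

UV = (-4, 0, -6) and UW = (0, -12, -15), so a normal is n = UV × UW = (-72, -60, 48).
Then n·(87, -12, 98) - (-540) = -300.
|n| = √(5184 + 3600 + 2304) = 12√77, so the distance is |-300|/(12√77) = 25/√77.

25/√77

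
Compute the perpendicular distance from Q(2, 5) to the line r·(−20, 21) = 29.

d = |(-20)·2 + 21·5 − 29| / √(400 + 441) = |36|/29 = 36/29.

36/29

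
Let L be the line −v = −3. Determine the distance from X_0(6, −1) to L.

d = |0·6 + (-1)·(-1) − (-3)| / √(0 + 1) = |4|/1 = 4.

4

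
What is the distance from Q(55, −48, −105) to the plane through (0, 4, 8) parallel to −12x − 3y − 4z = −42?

4

Parallel planes share the normal n = (−12, −3, −4); since (0, 4, 8) lies on the plane, its equation is −12x − 3y − 4z = -44.
Then n·(55, −48, −105) − (−44) = −52.
|n| = √(144 + 9 + 16) = 13, so the distance is |-52|/13 = 4.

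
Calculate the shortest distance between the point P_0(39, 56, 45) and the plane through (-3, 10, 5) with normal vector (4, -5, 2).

6/√5

The plane has equation n·(r − (-3, 10, 5)) = 0, i.e. n·r = -52.
n = (4, -5, 2); n·P − (-52) = 18; |n| = 3√5; distance = 18/(3√5) = 6/√5.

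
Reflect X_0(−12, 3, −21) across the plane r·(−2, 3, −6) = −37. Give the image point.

(4, -21, 27)

With n = (−2, 3, −6), the signed offset is (n·X_0 − (-37))/|n|² = 196/49 = 4.
X_0' = X_0 − 2t·n = (−12, 3, −21) − 8·(−2, 3, −6) = (4, −21, 27).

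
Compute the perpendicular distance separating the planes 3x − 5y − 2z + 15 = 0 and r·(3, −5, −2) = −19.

With common normal n = (3, −5, −2) (|n| = √38), the distance is |(-15) − (-19)|/|n| = 4/√38.

4/√38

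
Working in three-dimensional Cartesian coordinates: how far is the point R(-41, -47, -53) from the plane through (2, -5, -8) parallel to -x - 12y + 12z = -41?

Parallel planes share the normal n = (-1, -12, 12); since (2, -5, -8) lies on the plane, its equation is -x - 12y + 12z = -38.
Then n·(-41, -47, -53) - (-38) = 7.
|n| = √(1 + 144 + 144) = 17, so the distance is |7|/17 = 7/17.

7/17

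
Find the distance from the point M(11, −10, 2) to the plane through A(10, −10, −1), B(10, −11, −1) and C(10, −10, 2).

AB = (0, −1, 0) and AC = (0, 0, 3), so a normal is n = AB × AC = (−3, 0, 0).
n = (−3, 0, 0); n·P − (-30) = -3; |n| = 3; distance = 3/3 = 1.

1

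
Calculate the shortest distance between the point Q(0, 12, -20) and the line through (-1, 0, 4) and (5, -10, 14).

A direction vector is d = (6, -10, 10).
AP = (1, 12, -24); AP·d = -354, |AP|² = 721, |d|² = 236.
distance² = |AP|² − (AP·d)²/|d|² = 721 − 125316/236 = 190, so the distance is √190.

√190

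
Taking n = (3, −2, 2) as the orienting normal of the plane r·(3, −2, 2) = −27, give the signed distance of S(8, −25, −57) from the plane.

n·S − (-27) = -13.
|n| = √17, so the signed distance is -13√17/17.

-13√17/17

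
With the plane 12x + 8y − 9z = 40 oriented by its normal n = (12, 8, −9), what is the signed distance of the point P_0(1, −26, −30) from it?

n·P_0 − 40 = 34.
|n| = 17, so the signed distance is 34/17 = 2.

2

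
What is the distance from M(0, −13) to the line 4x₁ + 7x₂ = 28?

The normal to the line is n = (4, 7) with |n| = √65.
|n·M − 28| = |-91 − 28| = 119, so the distance is 119/√65 = 119√65/65.

119/√65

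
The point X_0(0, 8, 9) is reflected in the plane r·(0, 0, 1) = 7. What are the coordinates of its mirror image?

n = (0, 0, 1), |n|² = 1, n·X_0 − 7 = 2, so t = 2/1 = 2.
Foot F = X_0 − 2·n = (0, 8, 7); the reflection is 2F − X_0 = (0, 8, 5).

(0, 8, 5)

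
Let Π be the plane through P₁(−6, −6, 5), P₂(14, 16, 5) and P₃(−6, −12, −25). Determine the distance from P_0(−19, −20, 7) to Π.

1/15

P₁P₂ = (20, 22, 0) and P₁P₃ = (0, −6, −30), so a normal is n = P₁P₂ × P₁P₃ = (−660, 600, −120).
Then n·(−19, −20, 7) − (−240) = −60.
|n| = √(435600 + 360000 + 14400) = 900, so the distance is |-60|/900 = 1/15.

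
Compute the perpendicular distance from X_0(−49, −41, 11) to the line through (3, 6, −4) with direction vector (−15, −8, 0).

Direction vector d = (−15, −8, 0).
AP = (−52, −47, 15), and AP × d = (120, −225, −289).
|AP × d|² = 148546 and |d|² = 289, so the distance is √(148546/289) = √514.

√514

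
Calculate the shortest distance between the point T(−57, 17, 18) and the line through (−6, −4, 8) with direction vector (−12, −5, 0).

√1621

Direction vector d = (−12, −5, 0).
AP = (−51, 21, 10), and AP × d = (50, −120, 507).
|AP × d|² = 273949 and |d|² = 169, so the distance is √(273949/169) = √1621.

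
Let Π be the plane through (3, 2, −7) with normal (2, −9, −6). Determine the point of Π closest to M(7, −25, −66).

(-3, 20, -36)

n = (2, −9, −6), |n|² = 121, and n·M − 30 = 605.
t = 605/121 = 5, so the foot is M − t·n = (7, −25, −66) − 5·(2, −9, −6) = (−3, 20, −36).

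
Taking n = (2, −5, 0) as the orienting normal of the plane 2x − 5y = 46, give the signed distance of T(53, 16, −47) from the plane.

n·T − 46 = -20.
|n| = √29, so the signed distance is -20√29/29.

-20√29/29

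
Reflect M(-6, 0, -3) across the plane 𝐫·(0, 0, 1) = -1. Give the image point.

n = (0, 0, 1), |n|² = 1, n·M − (-1) = -2, so t = -2/1 = -2.
Foot F = M − (-2)·n = (-6, 0, -1); the reflection is 2F − M = (-6, 0, 1).

(-6, 0, 1)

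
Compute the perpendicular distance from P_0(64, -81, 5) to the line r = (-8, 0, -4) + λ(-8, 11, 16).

Direction vector d = (-8, 11, 16).
AP = (72, -81, 9); AP·d = -1323, |AP|² = 11826, |d|² = 441.
distance² = |AP|² − (AP·d)²/|d|² = 11826 − 1750329/441 = 7857, so the distance is 9√97.

9√97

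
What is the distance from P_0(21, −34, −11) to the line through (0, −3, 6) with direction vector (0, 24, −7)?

Direction vector d = (0, 24, −7).
AP = (21, −31, −17); AP·d = -625, |AP|² = 1691, |d|² = 625.
distance² = |AP|² − (AP·d)²/|d|² = 1691 − 390625/625 = 1066, so the distance is √1066.

√1066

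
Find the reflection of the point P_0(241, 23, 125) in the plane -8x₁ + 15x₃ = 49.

With n = (-8, 0, 15), the signed offset is (n·P_0 − 49)/|n|² = -102/289 = -6/17.
P_0' = P_0 − 2t·n = (241, 23, 125) − (-12/17)·(-8, 0, 15) = (4001/17, 23, 2305/17).

(4001/17, 23, 2305/17)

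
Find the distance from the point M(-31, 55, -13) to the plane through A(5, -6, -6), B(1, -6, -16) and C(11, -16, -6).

17√38/38

AB = (-4, 0, -10) and AC = (6, -10, 0), so a normal is n = AB × AC = (-100, -60, 40).
n = (-100, -60, 40); n·P − (-380) = -340; |n| = 20√38; distance = 340/(20√38) = 17/√38.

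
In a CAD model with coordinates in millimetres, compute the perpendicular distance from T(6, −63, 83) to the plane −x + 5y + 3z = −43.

Normal vector n = (−1, 5, 3), and n·(6, −63, 83) − (−43) = −29.
|n| = √(1 + 25 + 9) = √35, so the distance is |-29|/√35 = 29√35/35.

29/√35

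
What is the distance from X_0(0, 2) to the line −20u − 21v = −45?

3/29

d = |(-20)·0 + (-21)·2 − (-45)| / √(400 + 441) = |3|/29 = 3/29.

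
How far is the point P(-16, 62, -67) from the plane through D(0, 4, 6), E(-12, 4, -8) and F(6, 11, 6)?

2

DE = (-12, 0, -14) and DF = (6, 7, 0), so a normal is n = DE × DF = (98, -84, -84).
Then n·(-16, 62, -67) - (-840) = -308.
|n| = √(9604 + 7056 + 7056) = 154, so the distance is |-308|/154 = 2.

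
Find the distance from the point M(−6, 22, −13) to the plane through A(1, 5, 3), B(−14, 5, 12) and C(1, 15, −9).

1/√70

AB = (−15, 0, 9) and AC = (0, 10, −12), so a normal is n = AB × AC = (−90, −180, −150).
Then n·(−6, 22, −13) − (−1440) = −30.
|n| = √(8100 + 32400 + 22500) = 30√70, so the distance is |-30|/(30√70) = 1/√70.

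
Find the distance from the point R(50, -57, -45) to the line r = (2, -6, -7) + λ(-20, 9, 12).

2√181

Direction vector d = (-20, 9, 12).
AP = (48, -51, -38), and AP × d = (-270, 184, -588).
|AP × d|² = 452500 and |d|² = 625, so the distance is √(452500/625) = √724 = 2√181.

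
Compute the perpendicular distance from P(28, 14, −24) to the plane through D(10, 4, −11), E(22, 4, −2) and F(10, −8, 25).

14/13

DE = (12, 0, 9) and DF = (0, −12, 36), so a normal is n = DE × DF = (108, −432, −144).
n = (108, −432, −144); n·P − 936 = -504; |n| = 468; distance = 504/468 = 14/13.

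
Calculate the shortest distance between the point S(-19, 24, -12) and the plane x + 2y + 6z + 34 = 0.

9/√41

d = |1·(-19) + 2·24 + 6·(-12) − (-34)| / √(1 + 4 + 36) = |-9| / √41 = 9√41/41.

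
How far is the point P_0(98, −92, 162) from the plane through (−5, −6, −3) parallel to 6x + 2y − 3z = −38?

Parallel planes share the normal n = (6, 2, −3); since (−5, −6, −3) lies on the plane, its equation is 6x + 2y − 3z = -33.
n = (6, 2, −3); n·P − (-33) = -49; |n| = 7; distance = 49/7 = 7.

7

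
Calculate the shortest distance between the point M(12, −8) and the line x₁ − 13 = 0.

1

The normal to the line is n = (1, 0) with |n| = 1.
|n·M − 13| = |12 − 13| = 1, so the distance is 1/1 = 1.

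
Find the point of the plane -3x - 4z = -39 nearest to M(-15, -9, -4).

The perpendicular from M has direction n = (-3, 0, -4): r = (-15, -9, -4) + λ(-3, 0, -4).
Substitute into the plane: n·(M + λn) = -39 gives 61 + 25λ = -39, so λ = -4.
Foot = (-15, -9, -4) + (-4)·(-3, 0, -4) = (-3, -9, 12).

(-3, -9, 12)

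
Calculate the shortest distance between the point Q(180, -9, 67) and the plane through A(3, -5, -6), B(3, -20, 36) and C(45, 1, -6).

3

AB = (0, -15, 42) and AC = (42, 6, 0), so a normal is n = AB × AC = (-252, 1764, 630).
Then n·(180, -9, 67) - (-13356) = -5670.
|n| = √(63504 + 3111696 + 396900) = 1890, so the distance is |-5670|/1890 = 3.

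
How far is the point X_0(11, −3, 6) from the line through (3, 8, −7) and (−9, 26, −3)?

A direction vector is d = (−12, 18, 4).
AP = (8, −11, 13), and AP × d = (−278, −188, 12).
|AP × d|² = 112772 and |d|² = 484, so the distance is √(112772/484) = √233.

√233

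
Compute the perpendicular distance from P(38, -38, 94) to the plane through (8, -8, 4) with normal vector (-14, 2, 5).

The plane has equation n·(r − (8, -8, 4)) = 0, i.e. n·r = -108.
Then n·(38, -38, 94) - (-108) = -30.
|n| = √(196 + 4 + 25) = 15, so the distance is |-30|/15 = 2.

2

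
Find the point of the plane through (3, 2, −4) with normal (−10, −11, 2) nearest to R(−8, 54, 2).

(-28, 32, 6)

n = (−10, −11, 2), |n|² = 225, and n·R − (-60) = -450.
t = -450/225 = -2, so the foot is R − t·n = (−8, 54, 2) − (-2)·(−10, −11, 2) = (−28, 32, 6).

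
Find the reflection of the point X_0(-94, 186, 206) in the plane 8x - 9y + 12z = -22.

(-1662/17, 3234/17, 3406/17)

With n = (8, -9, 12), the signed offset is (n·X_0 − (-22))/|n|² = 68/289 = 4/17.
X_0' = X_0 − 2t·n = (-94, 186, 206) − (8/17)·(8, -9, 12) = (-1662/17, 3234/17, 3406/17).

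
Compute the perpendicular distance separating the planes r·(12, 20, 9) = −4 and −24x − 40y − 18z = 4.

Divide the second equation by -2 to match normals: 12x + 20y + 9z = -2.
With common normal n = (12, 20, 9) (|n| = 25), the distance is |(-4) − (-2)|/|n| = 2/25.

2/25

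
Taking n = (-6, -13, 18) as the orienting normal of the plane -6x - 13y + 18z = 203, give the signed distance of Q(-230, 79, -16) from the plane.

n·Q − 203 = -138.
|n| = 23, so the signed distance is -138/23 = -6.

-6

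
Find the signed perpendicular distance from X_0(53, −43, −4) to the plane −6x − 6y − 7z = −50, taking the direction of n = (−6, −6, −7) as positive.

18/11

n·X_0 − (-50) = 18.
|n| = 11, so the signed distance is 18/11.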